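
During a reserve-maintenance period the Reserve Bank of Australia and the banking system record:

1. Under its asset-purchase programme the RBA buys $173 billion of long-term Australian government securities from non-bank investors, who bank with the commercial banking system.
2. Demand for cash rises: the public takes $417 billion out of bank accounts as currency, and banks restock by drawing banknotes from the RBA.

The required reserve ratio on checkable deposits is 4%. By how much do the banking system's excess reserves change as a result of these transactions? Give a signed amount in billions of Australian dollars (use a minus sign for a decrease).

-$234.24 billion

Asset purchase (from non-banks) $173 billion: reserves +$173B, deposits +$173B.
Currency withdrawal $417 billion: reserves −$417B, deposits −$417B.
Totals: Δreserves = −$244B, Δdeposits = −$244B.
Δrequired reserves = 4% × −$244B = −$9.76B.
Δexcess reserves = Δreserves − Δrequired = −$244B − (−$9.76B) = -$234.24 billion.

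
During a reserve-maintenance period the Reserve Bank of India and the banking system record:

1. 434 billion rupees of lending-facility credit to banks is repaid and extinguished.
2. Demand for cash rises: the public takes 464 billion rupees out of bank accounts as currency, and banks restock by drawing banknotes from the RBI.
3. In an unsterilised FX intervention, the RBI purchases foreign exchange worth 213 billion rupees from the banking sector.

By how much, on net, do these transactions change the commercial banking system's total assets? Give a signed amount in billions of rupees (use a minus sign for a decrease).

-898 billion

RBI balance sheet:
  Assets:      Loans to banks −434B, Foreign assets +213B
  Liabilities: Bank reserves −685B, Currency in circulation +464B
Commercial banking system:
  Assets:      Reserves at CB −685B, Foreign assets −213B
  Liabilities: Checkable deposits −464B, Borrowings from CB −434B
Change in total bank assets = -898 billion.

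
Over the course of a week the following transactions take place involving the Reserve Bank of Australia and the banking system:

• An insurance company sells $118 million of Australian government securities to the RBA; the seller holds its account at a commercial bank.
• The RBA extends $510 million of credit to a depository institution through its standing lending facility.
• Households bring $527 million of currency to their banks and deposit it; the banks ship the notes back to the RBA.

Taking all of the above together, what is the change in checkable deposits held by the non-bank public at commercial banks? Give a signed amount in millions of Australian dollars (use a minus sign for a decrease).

RBA balance sheet:
  Assets:      Securities +$118M, Loans to banks +$510M
  Liabilities: Bank reserves +$1155M, Currency in circulation −$527M
Commercial banking system:
  Assets:      Reserves at CB +$1155M
  Liabilities: Checkable deposits +$645M, Borrowings from CB +$510M
So the change in checkable deposits held by the non-bank public at commercial banks is +$645 million.

+$645 million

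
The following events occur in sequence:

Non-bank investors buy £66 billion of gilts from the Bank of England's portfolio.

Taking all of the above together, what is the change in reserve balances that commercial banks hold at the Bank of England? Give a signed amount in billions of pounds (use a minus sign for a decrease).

Bank of England balance sheet:
  Assets:      Securities −£66B
  Liabilities: Bank reserves −£66B
Commercial banking system:
  Assets:      Reserves at CB −£66B
  Liabilities: Checkable deposits −£66B
So the change in reserve balances that commercial banks hold at the Bank of England is -£66 billion.

-£66 billion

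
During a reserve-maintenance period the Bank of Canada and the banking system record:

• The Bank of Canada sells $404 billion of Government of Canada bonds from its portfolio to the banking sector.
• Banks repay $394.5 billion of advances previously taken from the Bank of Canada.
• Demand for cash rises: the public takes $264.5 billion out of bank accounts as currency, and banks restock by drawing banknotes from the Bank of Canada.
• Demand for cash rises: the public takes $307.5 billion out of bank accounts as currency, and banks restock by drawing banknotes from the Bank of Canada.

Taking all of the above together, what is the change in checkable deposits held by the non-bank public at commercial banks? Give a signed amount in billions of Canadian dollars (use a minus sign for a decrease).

-$572 billion

OMO sale (to banks) $404 billion: the counterparty is a bank, so public deposits are unchanged → 0.
Discount-window repayment $394.5 billion: the counterparty is a bank, so public deposits are unchanged → 0.
Currency withdrawal $264.5 billion: non-bank counterparties' bank balances fall → −$264.5B.
Currency withdrawal $307.5 billion: non-bank counterparties' bank balances fall → −$307.5B.
Net: 0 + 0 − 264.5 − 307.5 = -$572 billion.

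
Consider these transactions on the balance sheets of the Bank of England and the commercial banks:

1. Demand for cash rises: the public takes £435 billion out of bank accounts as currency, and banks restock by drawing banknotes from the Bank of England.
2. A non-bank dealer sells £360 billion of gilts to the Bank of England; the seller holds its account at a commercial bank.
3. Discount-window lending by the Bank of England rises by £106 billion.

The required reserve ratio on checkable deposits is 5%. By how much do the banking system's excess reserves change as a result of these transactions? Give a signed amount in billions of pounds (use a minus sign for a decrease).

+£34.75 billion

Currency withdrawal £435 billion: reserves −£435B, deposits −£435B.
Asset purchase (from non-banks) £360 billion: reserves +£360B, deposits +£360B.
Discount-window loan £106 billion: reserves +£106B, deposits 0.
Totals: Δreserves = +£31B, Δdeposits = −£75B.
Δrequired reserves = 5% × −£75B = −£3.75B.
Δexcess reserves = Δreserves − Δrequired = +£31B − (−£3.75B) = +£34.75 billion.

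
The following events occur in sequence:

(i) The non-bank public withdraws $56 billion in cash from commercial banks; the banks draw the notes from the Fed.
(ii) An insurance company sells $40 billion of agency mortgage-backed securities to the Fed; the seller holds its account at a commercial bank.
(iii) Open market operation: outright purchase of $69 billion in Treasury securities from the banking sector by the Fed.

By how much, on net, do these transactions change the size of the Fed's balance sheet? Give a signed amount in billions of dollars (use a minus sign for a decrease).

Fed balance sheet:
  Assets:      Securities +$109B
  Liabilities: Bank reserves +$53B, Currency in circulation +$56B
Change in total Fed assets = +$109 billion.

+$109 billion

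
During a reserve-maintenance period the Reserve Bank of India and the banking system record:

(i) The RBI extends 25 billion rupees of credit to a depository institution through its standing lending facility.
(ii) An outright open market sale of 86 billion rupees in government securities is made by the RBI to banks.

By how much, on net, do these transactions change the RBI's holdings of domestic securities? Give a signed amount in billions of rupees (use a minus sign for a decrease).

-86 billion

Discount-window loan 25 billion rupees: the RBI's securities portfolio is untouched → 0.
OMO sale (to banks) 86 billion rupees: securities removed from the RBI's portfolio → −86B.
Net: 0 − 86 = -86 billion.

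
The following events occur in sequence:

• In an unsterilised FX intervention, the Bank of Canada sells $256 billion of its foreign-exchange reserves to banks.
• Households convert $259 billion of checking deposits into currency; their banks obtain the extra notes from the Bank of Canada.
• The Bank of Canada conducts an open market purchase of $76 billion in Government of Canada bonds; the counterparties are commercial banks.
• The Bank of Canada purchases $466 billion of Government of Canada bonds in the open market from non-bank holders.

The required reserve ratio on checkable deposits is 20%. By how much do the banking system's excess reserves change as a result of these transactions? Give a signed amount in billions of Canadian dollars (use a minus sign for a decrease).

FX sale $256 billion: reserves −$256B, deposits 0.
Currency withdrawal $259 billion: reserves −$259B, deposits −$259B.
OMO purchase (from banks) $76 billion: reserves +$76B, deposits 0.
Asset purchase (from non-banks) $466 billion: reserves +$466B, deposits +$466B.
Totals: Δreserves = +$27B, Δdeposits = +$207B.
Δrequired reserves = 20% × +$207B = +$41.4B.
Δexcess reserves = Δreserves − Δrequired = +$27B − (+$41.4B) = -$14.4 billion.

-$14.4 billion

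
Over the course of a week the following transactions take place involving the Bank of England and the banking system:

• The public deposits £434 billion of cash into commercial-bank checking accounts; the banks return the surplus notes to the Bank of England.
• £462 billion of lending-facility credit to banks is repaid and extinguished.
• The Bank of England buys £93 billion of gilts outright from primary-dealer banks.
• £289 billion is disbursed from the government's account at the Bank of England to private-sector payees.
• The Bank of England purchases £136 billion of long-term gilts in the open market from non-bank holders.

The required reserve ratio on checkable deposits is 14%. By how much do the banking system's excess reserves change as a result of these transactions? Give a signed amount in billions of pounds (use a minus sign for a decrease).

+£369.74 billion

Currency deposit £434 billion: reserves +£434B, deposits +£434B.
Discount-window repayment £462 billion: reserves −£462B, deposits 0.
OMO purchase (from banks) £93 billion: reserves +£93B, deposits 0.
Government spending £289 billion: reserves +£289B, deposits +£289B.
Asset purchase (from non-banks) £136 billion: reserves +£136B, deposits +£136B.
Totals: Δreserves = +£490B, Δdeposits = +£859B.
Δrequired reserves = 14% × +£859B = +£120.26B.
Δexcess reserves = Δreserves − Δrequired = +£490B − (+£120.26B) = +£369.74 billion.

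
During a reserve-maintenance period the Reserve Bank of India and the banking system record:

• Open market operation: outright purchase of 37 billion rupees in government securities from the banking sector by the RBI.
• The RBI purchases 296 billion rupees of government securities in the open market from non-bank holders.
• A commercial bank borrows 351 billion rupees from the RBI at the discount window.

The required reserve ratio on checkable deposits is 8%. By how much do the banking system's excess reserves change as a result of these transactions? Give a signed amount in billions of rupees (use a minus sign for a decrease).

OMO purchase (from banks) 37 billion rupees: reserves +37B, deposits 0.
Asset purchase (from non-banks) 296 billion rupees: reserves +296B, deposits +296B.
Discount-window loan 351 billion rupees: reserves +351B, deposits 0.
Totals: Δreserves = +684B, Δdeposits = +296B.
Δrequired reserves = 8% × +296B = +23.68B.
Δexcess reserves = Δreserves − Δrequired = +684B − (+23.68B) = +660.32 billion.

+660.32 billion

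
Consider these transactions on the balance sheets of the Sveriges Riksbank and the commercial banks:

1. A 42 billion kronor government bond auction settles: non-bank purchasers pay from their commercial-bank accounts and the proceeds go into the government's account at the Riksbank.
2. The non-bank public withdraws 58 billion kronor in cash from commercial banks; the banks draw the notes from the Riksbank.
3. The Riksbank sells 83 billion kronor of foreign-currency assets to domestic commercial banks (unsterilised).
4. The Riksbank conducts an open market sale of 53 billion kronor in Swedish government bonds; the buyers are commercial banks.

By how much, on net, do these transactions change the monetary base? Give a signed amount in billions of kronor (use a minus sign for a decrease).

Government account inflow 42 billion kronor: reserves shift to a non-base liability → −42B.
Currency withdrawal 58 billion kronor: just a shift between currency and reserves — both are base money → 0.
FX sale 83 billion kronor: Riksbank balance sheet contracts → −83B.
OMO sale (to banks) 53 billion kronor: Riksbank balance sheet contracts → −53B.
Net: −42 + 0 − 83 − 53 = -178 billion.

-178 billion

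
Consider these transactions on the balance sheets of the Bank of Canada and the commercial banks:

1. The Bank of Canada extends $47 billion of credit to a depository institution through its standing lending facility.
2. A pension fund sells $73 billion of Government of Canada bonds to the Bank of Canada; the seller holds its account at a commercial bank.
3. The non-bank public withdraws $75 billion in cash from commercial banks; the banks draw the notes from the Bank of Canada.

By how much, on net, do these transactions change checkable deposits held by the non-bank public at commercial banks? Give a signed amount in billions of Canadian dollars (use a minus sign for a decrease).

-$2 billion

Bank of Canada balance sheet:
  Assets:      Securities +$73B, Loans to banks +$47B
  Liabilities: Bank reserves +$45B, Currency in circulation +$75B
Commercial banking system:
  Assets:      Reserves at CB +$45B
  Liabilities: Checkable deposits −$2B, Borrowings from CB +$47B
So the change in checkable deposits held by the non-bank public at commercial banks is -$2 billion.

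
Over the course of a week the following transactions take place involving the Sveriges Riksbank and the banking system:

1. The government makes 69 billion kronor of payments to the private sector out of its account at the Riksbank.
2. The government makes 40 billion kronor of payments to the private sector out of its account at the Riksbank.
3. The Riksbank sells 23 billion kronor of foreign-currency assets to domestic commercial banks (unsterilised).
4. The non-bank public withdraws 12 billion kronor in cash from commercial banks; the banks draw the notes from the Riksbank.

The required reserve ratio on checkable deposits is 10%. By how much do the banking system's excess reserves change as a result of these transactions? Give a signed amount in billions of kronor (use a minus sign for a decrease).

+64.3 billion

Government spending 69 billion kronor: reserves +69B, deposits +69B.
Government spending 40 billion kronor: reserves +40B, deposits +40B.
FX sale 23 billion kronor: reserves −23B, deposits 0.
Currency withdrawal 12 billion kronor: reserves −12B, deposits −12B.
Totals: Δreserves = +74B, Δdeposits = +97B.
Δrequired reserves = 10% × +97B = +9.7B.
Δexcess reserves = Δreserves − Δrequired = +74B − (+9.7B) = +64.3 billion.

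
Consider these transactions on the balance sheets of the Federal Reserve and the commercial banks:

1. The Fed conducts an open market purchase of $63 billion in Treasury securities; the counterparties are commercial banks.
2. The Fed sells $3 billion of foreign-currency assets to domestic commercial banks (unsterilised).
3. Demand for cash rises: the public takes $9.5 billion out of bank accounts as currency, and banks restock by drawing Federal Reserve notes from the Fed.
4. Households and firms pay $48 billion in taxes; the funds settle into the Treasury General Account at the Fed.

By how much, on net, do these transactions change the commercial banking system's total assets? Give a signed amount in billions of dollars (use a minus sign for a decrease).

-$57.5 billion

OMO purchase (from banks) $63 billion: just an asset swap on bank balance sheets → 0.
FX sale $3 billion: just an asset swap on bank balance sheets → 0.
Currency withdrawal $9.5 billion: bank balance sheets shrink → −$9.5B.
Government account inflow $48 billion: bank balance sheets shrink → −$48B.
Net: 0 + 0 − 9.5 − 48 = -$57.5 billion.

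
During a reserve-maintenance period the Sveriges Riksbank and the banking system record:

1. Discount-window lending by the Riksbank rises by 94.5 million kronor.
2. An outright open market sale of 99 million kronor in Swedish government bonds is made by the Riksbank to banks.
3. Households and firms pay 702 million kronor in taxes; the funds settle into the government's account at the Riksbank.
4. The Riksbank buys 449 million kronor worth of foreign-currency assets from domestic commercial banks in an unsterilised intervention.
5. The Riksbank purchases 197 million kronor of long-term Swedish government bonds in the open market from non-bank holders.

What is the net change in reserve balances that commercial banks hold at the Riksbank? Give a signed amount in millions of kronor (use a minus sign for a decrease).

Discount-window loan 94.5 million kronor: the loan is credited to the bank's reserve account → +94.5M.
OMO sale (to banks) 99 million kronor: the buying banks pay out of their reserve balances → −99M.
Government account inflow 702 million kronor: funds move from bank reserves into the government account → −702M.
FX purchase 449 million kronor: the Riksbank pays by crediting reserve accounts → +449M.
Asset purchase (from non-banks) 197 million kronor: the Riksbank pays by crediting reserve accounts → +197M.
Net: 94.5 − 99 − 702 + 449 + 197 = -60.5 million.

-60.5 million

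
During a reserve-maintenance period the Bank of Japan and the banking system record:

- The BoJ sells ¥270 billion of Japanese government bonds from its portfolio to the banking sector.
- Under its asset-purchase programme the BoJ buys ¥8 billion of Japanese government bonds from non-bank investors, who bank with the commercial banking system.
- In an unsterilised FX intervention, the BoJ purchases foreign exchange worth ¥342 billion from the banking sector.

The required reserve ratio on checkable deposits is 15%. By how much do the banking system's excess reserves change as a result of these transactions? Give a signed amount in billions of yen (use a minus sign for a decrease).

+¥78.8 billion

OMO sale (to banks) ¥270 billion: reserves −¥270B, deposits 0.
Asset purchase (from non-banks) ¥8 billion: reserves +¥8B, deposits +¥8B.
FX purchase ¥342 billion: reserves +¥342B, deposits 0.
Totals: Δreserves = +¥80B, Δdeposits = +¥8B.
Δrequired reserves = 15% × +¥8B = +¥1.2B.
Δexcess reserves = Δreserves − Δrequired = +¥80B − (+¥1.2B) = +¥78.8 billion.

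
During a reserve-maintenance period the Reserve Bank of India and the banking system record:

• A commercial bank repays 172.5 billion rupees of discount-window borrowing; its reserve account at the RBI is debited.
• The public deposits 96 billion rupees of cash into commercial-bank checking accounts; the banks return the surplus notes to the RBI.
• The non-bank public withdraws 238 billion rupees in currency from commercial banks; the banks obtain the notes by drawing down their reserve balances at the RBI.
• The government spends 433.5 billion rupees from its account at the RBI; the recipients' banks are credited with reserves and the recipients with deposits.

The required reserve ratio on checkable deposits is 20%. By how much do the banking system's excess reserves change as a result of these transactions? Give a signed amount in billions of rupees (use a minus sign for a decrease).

Discount-window repayment 172.5 billion rupees: reserves −172.5B, deposits 0.
Currency deposit 96 billion rupees: reserves +96B, deposits +96B.
Currency withdrawal 238 billion rupees: reserves −238B, deposits −238B.
Government spending 433.5 billion rupees: reserves +433.5B, deposits +433.5B.
Totals: Δreserves = +119B, Δdeposits = +291.5B.
Δrequired reserves = 20% × +291.5B = +58.3B.
Δexcess reserves = Δreserves − Δrequired = +119B − (+58.3B) = +60.7 billion.

+60.7 billion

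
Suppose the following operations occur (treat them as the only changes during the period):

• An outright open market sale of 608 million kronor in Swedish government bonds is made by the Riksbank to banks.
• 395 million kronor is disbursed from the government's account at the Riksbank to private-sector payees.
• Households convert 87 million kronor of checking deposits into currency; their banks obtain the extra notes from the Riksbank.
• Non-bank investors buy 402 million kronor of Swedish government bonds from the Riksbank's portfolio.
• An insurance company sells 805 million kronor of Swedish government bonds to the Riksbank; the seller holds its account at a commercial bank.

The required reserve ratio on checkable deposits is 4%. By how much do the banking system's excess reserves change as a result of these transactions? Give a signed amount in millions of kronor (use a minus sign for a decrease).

+74.56 million

OMO sale (to banks) 608 million kronor: reserves −608M, deposits 0.
Government spending 395 million kronor: reserves +395M, deposits +395M.
Currency withdrawal 87 million kronor: reserves −87M, deposits −87M.
Asset sale (to non-banks) 402 million kronor: reserves −402M, deposits −402M.
Asset purchase (from non-banks) 805 million kronor: reserves +805M, deposits +805M.
Totals: Δreserves = +103M, Δdeposits = +711M.
Δrequired reserves = 4% × +711M = +28.44M.
Δexcess reserves = Δreserves − Δrequired = +103M − (+28.44M) = +74.56 million.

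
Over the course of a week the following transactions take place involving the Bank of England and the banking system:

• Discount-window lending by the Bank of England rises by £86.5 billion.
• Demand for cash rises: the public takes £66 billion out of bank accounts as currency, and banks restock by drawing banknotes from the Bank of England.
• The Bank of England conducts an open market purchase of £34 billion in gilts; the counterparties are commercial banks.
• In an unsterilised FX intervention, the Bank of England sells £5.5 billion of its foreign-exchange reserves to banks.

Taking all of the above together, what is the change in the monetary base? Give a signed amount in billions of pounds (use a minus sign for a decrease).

+£115 billion

Discount-window loan £86.5 billion: Bank of England balance sheet expands → +£86.5B.
Currency withdrawal £66 billion: just a shift between currency and reserves — both are base money → 0.
OMO purchase (from banks) £34 billion: Bank of England balance sheet expands → +£34B.
FX sale £5.5 billion: Bank of England balance sheet contracts → −£5.5B.
Net: 86.5 + 0 + 34 − 5.5 = +£115 billion.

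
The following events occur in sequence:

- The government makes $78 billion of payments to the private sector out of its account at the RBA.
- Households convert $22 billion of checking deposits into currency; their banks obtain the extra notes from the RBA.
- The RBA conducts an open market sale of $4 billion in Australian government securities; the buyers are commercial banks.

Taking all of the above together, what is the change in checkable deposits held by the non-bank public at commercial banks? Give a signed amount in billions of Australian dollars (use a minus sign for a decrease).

RBA balance sheet:
  Assets:      Securities −$4B
  Liabilities: Bank reserves +$52B, Currency in circulation +$22B, Government deposits −$78B
Commercial banking system:
  Assets:      Reserves at CB +$52B, Securities +$4B
  Liabilities: Checkable deposits +$56B
So the change in checkable deposits held by the non-bank public at commercial banks is +$56 billion.

+$56 billion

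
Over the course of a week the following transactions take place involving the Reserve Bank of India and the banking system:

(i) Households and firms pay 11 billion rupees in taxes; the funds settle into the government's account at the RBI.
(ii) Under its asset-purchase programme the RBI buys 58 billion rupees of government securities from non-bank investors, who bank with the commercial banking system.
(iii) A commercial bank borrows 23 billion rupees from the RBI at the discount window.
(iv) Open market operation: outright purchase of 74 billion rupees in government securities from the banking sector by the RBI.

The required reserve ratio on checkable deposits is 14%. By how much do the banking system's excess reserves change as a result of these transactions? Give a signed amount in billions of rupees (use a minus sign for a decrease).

Government account inflow 11 billion rupees: reserves −11B, deposits −11B.
Asset purchase (from non-banks) 58 billion rupees: reserves +58B, deposits +58B.
Discount-window loan 23 billion rupees: reserves +23B, deposits 0.
OMO purchase (from banks) 74 billion rupees: reserves +74B, deposits 0.
Totals: Δreserves = +144B, Δdeposits = +47B.
Δrequired reserves = 14% × +47B = +6.58B.
Δexcess reserves = Δreserves − Δrequired = +144B − (+6.58B) = +137.42 billion.

+137.42 billion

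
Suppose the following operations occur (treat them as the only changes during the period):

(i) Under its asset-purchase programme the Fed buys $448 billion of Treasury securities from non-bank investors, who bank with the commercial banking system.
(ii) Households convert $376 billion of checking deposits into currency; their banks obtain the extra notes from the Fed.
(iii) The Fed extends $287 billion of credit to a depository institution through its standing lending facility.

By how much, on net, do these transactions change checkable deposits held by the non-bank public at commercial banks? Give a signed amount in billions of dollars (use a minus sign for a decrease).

Asset purchase (from non-banks) $448 billion: non-bank counterparties' bank balances rise → +$448B.
Currency withdrawal $376 billion: non-bank counterparties' bank balances fall → −$376B.
Discount-window loan $287 billion: the counterparty is a bank, so public deposits are unchanged → 0.
Net: 448 − 376 + 0 = +$72 billion.

+$72 billion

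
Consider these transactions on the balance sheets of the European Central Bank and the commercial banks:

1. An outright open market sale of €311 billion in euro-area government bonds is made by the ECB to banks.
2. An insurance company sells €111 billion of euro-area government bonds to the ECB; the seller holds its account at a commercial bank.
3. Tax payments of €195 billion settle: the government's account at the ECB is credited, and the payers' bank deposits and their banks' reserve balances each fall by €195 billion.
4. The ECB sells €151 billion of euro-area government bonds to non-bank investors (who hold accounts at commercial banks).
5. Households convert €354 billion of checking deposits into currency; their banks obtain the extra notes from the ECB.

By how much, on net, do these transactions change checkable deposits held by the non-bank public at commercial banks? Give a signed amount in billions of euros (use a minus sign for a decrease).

OMO sale (to banks) €311 billion: the counterparty is a bank, so public deposits are unchanged → 0.
Asset purchase (from non-banks) €111 billion: non-bank counterparties' bank balances rise → +€111B.
Government account inflow €195 billion: non-bank counterparties' bank balances fall → −€195B.
Asset sale (to non-banks) €151 billion: non-bank counterparties' bank balances fall → −€151B.
Currency withdrawal €354 billion: non-bank counterparties' bank balances fall → −€354B.
Net: 0 + 111 − 195 − 151 − 354 = -€589 billion.

-€589 billion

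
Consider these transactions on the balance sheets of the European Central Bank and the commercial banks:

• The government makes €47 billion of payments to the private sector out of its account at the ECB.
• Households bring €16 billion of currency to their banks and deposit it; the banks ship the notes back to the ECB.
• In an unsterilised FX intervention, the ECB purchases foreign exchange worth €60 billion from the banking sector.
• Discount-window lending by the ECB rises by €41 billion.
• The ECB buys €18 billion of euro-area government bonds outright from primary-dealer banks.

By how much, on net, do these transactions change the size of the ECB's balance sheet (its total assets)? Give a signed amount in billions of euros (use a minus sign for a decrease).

+€119 billion

Government spending €47 billion: only the composition of liabilities changes → 0.
Currency deposit €16 billion: only the composition of liabilities changes → 0.
FX purchase €60 billion: an ECB asset is acquired → +€60B.
Discount-window loan €41 billion: an ECB asset is acquired → +€41B.
OMO purchase (from banks) €18 billion: an ECB asset is acquired → +€18B.
Net: 0 + 0 + 60 + 41 + 18 = +€119 billion.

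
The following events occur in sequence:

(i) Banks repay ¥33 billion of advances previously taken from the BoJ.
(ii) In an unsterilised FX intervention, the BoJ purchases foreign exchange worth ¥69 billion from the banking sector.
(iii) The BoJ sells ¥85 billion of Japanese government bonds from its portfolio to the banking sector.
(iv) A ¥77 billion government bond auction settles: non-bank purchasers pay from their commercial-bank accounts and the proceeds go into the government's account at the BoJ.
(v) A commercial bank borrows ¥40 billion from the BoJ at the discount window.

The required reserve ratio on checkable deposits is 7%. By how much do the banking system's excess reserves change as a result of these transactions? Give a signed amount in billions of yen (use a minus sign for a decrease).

-¥80.61 billion

Discount-window repayment ¥33 billion: reserves −¥33B, deposits 0.
FX purchase ¥69 billion: reserves +¥69B, deposits 0.
OMO sale (to banks) ¥85 billion: reserves −¥85B, deposits 0.
Government account inflow ¥77 billion: reserves −¥77B, deposits −¥77B.
Discount-window loan ¥40 billion: reserves +¥40B, deposits 0.
Totals: Δreserves = −¥86B, Δdeposits = −¥77B.
Δrequired reserves = 7% × −¥77B = −¥5.39B.
Δexcess reserves = Δreserves − Δrequired = −¥86B − (−¥5.39B) = -¥80.61 billion.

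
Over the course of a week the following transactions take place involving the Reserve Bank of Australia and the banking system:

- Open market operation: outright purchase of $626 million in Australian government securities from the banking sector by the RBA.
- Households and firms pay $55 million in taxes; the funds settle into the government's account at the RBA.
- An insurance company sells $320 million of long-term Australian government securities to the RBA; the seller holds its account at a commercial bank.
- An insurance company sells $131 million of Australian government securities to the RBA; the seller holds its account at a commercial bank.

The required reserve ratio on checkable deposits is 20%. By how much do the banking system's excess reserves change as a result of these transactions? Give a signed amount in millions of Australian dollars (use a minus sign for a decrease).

+$942.8 million

OMO purchase (from banks) $626 million: reserves +$626M, deposits 0.
Government account inflow $55 million: reserves −$55M, deposits −$55M.
Asset purchase (from non-banks) $320 million: reserves +$320M, deposits +$320M.
Asset purchase (from non-banks) $131 million: reserves +$131M, deposits +$131M.
Totals: Δreserves = +$1022M, Δdeposits = +$396M.
Δrequired reserves = 20% × +$396M = +$79.2M.
Δexcess reserves = Δreserves − Δrequired = +$1022M − (+$79.2M) = +$942.8 million.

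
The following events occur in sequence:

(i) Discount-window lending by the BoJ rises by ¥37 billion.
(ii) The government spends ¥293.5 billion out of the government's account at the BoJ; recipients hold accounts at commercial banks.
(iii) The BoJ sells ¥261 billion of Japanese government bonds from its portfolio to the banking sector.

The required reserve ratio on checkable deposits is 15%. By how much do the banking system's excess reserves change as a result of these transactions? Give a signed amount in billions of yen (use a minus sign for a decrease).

Discount-window loan ¥37 billion: reserves +¥37B, deposits 0.
Government spending ¥293.5 billion: reserves +¥293.5B, deposits +¥293.5B.
OMO sale (to banks) ¥261 billion: reserves −¥261B, deposits 0.
Totals: Δreserves = +¥69.5B, Δdeposits = +¥293.5B.
Δrequired reserves = 15% × +¥293.5B = +¥44.025B.
Δexcess reserves = Δreserves − Δrequired = +¥69.5B − (+¥44.025B) = +¥25.475 billion.

+¥25.475 billion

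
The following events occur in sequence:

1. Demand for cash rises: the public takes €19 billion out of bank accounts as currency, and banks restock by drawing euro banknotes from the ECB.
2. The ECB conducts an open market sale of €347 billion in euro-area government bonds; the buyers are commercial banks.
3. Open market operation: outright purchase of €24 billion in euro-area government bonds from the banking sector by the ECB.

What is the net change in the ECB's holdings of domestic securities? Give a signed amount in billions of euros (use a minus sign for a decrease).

Currency withdrawal €19 billion: the ECB's securities portfolio is untouched → 0.
OMO sale (to banks) €347 billion: securities removed from the ECB's portfolio → −€347B.
OMO purchase (from banks) €24 billion: securities added to the ECB's portfolio → +€24B.
Net: 0 − 347 + 24 = -€323 billion.

-€323 billion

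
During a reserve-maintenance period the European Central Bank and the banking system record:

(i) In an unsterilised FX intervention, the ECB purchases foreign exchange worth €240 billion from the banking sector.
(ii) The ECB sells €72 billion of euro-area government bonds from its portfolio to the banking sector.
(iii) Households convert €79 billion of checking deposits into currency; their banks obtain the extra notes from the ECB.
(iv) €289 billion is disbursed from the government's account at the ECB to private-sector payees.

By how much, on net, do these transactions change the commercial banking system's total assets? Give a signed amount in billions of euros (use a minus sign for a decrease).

+€210 billion

ECB balance sheet:
  Assets:      Securities −€72B, Foreign assets +€240B
  Liabilities: Bank reserves +€378B, Currency in circulation +€79B, Government deposits −€289B
Commercial banking system:
  Assets:      Reserves at CB +€378B, Securities +€72B, Foreign assets −€240B
  Liabilities: Checkable deposits +€210B
Change in total bank assets = +€210 billion.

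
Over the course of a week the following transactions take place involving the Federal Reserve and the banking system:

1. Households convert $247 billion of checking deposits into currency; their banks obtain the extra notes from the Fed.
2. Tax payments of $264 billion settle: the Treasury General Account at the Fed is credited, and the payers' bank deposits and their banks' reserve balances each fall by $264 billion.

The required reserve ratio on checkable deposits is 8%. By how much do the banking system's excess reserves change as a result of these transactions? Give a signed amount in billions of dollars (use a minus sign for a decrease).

Currency withdrawal $247 billion: reserves −$247B, deposits −$247B.
Government account inflow $264 billion: reserves −$264B, deposits −$264B.
Totals: Δreserves = −$511B, Δdeposits = −$511B.
Δrequired reserves = 8% × −$511B = −$40.88B.
Δexcess reserves = Δreserves − Δrequired = −$511B − (−$40.88B) = -$470.12 billion.

-$470.12 billion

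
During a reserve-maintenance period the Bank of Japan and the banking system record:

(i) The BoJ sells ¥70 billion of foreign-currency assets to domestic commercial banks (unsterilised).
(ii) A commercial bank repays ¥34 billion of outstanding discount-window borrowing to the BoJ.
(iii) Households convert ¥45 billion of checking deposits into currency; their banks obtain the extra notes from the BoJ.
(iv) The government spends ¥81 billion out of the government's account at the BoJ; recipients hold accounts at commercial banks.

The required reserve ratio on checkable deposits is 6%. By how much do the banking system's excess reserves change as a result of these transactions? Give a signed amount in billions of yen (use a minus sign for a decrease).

FX sale ¥70 billion: reserves −¥70B, deposits 0.
Discount-window repayment ¥34 billion: reserves −¥34B, deposits 0.
Currency withdrawal ¥45 billion: reserves −¥45B, deposits −¥45B.
Government spending ¥81 billion: reserves +¥81B, deposits +¥81B.
Totals: Δreserves = −¥68B, Δdeposits = +¥36B.
Δrequired reserves = 6% × +¥36B = +¥2.16B.
Δexcess reserves = Δreserves − Δrequired = −¥68B − (+¥2.16B) = -¥70.16 billion.

-¥70.16 billion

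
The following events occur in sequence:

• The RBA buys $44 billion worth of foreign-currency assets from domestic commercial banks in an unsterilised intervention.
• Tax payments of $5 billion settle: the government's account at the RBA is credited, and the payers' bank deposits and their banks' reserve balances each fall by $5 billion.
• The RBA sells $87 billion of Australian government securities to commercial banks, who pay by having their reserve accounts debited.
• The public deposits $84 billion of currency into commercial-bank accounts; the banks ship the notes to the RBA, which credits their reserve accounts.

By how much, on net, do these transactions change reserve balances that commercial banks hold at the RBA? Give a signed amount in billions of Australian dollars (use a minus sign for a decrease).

+$36 billion

RBA balance sheet:
  Assets:      Securities −$87B, Foreign assets +$44B
  Liabilities: Bank reserves +$36B, Currency in circulation −$84B, Government deposits +$5B
Commercial banking system:
  Assets:      Reserves at CB +$36B, Securities +$87B, Foreign assets −$44B
  Liabilities: Checkable deposits +$79B
So the change in reserve balances that commercial banks hold at the RBA is +$36 billion.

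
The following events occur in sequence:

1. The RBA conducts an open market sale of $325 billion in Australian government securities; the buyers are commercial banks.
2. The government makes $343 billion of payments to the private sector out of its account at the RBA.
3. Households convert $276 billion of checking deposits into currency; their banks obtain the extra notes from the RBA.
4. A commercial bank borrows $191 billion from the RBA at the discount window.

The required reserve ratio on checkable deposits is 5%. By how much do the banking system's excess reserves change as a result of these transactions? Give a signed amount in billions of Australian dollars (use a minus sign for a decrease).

-$70.35 billion

OMO sale (to banks) $325 billion: reserves −$325B, deposits 0.
Government spending $343 billion: reserves +$343B, deposits +$343B.
Currency withdrawal $276 billion: reserves −$276B, deposits −$276B.
Discount-window loan $191 billion: reserves +$191B, deposits 0.
Totals: Δreserves = −$67B, Δdeposits = +$67B.
Δrequired reserves = 5% × +$67B = +$3.35B.
Δexcess reserves = Δreserves − Δrequired = −$67B − (+$3.35B) = -$70.35 billion.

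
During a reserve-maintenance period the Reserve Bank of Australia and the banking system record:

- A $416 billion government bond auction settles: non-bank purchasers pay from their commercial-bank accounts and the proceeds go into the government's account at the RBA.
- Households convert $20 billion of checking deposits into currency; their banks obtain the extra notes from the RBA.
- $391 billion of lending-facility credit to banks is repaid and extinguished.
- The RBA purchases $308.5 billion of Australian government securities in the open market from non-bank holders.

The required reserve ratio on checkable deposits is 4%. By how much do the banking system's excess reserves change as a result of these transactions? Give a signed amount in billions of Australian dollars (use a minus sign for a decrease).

Government account inflow $416 billion: reserves −$416B, deposits −$416B.
Currency withdrawal $20 billion: reserves −$20B, deposits −$20B.
Discount-window repayment $391 billion: reserves −$391B, deposits 0.
Asset purchase (from non-banks) $308.5 billion: reserves +$308.5B, deposits +$308.5B.
Totals: Δreserves = −$518.5B, Δdeposits = −$127.5B.
Δrequired reserves = 4% × −$127.5B = −$5.1B.
Δexcess reserves = Δreserves − Δrequired = −$518.5B − (−$5.1B) = -$513.4 billion.

-$513.4 billion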